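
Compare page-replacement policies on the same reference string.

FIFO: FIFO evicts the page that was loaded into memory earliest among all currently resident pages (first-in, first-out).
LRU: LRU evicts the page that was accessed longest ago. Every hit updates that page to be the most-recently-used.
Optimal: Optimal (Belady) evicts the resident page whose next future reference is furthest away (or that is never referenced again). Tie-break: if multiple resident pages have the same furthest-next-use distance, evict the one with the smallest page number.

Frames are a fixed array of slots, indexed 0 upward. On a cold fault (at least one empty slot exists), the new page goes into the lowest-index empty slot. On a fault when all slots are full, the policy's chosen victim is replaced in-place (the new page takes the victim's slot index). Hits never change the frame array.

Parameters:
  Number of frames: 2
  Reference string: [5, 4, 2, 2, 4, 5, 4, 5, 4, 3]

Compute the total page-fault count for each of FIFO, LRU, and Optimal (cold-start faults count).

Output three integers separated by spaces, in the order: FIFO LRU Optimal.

--- FIFO ---
  step 0: ref 5 -> FAULT, frames=[5,-] (faults so far: 1)
  step 1: ref 4 -> FAULT, frames=[5,4] (faults so far: 2)
  step 2: ref 2 -> FAULT, evict 5, frames=[2,4] (faults so far: 3)
  step 3: ref 2 -> HIT, frames=[2,4] (faults so far: 3)
  step 4: ref 4 -> HIT, frames=[2,4] (faults so far: 3)
  step 5: ref 5 -> FAULT, evict 4, frames=[2,5] (faults so far: 4)
  step 6: ref 4 -> FAULT, evict 2, frames=[4,5] (faults so far: 5)
  step 7: ref 5 -> HIT, frames=[4,5] (faults so far: 5)
  step 8: ref 4 -> HIT, frames=[4,5] (faults so far: 5)
  step 9: ref 3 -> FAULT, evict 5, frames=[4,3] (faults so far: 6)
  FIFO total faults: 6
--- LRU ---
  step 0: ref 5 -> FAULT, frames=[5,-] (faults so far: 1)
  step 1: ref 4 -> FAULT, frames=[5,4] (faults so far: 2)
  step 2: ref 2 -> FAULT, evict 5, frames=[2,4] (faults so far: 3)
  step 3: ref 2 -> HIT, frames=[2,4] (faults so far: 3)
  step 4: ref 4 -> HIT, frames=[2,4] (faults so far: 3)
  step 5: ref 5 -> FAULT, evict 2, frames=[5,4] (faults so far: 4)
  step 6: ref 4 -> HIT, frames=[5,4] (faults so far: 4)
  step 7: ref 5 -> HIT, frames=[5,4] (faults so far: 4)
  step 8: ref 4 -> HIT, frames=[5,4] (faults so far: 4)
  step 9: ref 3 -> FAULT, evict 5, frames=[3,4] (faults so far: 5)
  LRU total faults: 5
--- Optimal ---
  step 0: ref 5 -> FAULT, frames=[5,-] (faults so far: 1)
  step 1: ref 4 -> FAULT, frames=[5,4] (faults so far: 2)
  step 2: ref 2 -> FAULT, evict 5, frames=[2,4] (faults so far: 3)
  step 3: ref 2 -> HIT, frames=[2,4] (faults so far: 3)
  step 4: ref 4 -> HIT, frames=[2,4] (faults so far: 3)
  step 5: ref 5 -> FAULT, evict 2, frames=[5,4] (faults so far: 4)
  step 6: ref 4 -> HIT, frames=[5,4] (faults so far: 4)
  step 7: ref 5 -> HIT, frames=[5,4] (faults so far: 4)
  step 8: ref 4 -> HIT, frames=[5,4] (faults so far: 4)
  step 9: ref 3 -> FAULT, evict 4, frames=[5,3] (faults so far: 5)
  Optimal total faults: 5

Answer: 6 5 5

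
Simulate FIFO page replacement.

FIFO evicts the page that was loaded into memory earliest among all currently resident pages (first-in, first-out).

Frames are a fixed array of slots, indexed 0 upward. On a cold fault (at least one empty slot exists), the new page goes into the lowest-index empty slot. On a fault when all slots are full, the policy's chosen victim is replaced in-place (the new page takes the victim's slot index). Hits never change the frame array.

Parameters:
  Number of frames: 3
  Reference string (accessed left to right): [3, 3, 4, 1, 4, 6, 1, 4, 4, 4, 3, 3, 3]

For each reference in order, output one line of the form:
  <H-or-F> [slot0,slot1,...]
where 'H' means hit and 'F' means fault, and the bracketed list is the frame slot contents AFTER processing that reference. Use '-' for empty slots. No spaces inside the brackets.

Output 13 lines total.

F [3,-,-]
H [3,-,-]
F [3,4,-]
F [3,4,1]
H [3,4,1]
F [6,4,1]
H [6,4,1]
H [6,4,1]
H [6,4,1]
H [6,4,1]
F [6,3,1]
H [6,3,1]
H [6,3,1]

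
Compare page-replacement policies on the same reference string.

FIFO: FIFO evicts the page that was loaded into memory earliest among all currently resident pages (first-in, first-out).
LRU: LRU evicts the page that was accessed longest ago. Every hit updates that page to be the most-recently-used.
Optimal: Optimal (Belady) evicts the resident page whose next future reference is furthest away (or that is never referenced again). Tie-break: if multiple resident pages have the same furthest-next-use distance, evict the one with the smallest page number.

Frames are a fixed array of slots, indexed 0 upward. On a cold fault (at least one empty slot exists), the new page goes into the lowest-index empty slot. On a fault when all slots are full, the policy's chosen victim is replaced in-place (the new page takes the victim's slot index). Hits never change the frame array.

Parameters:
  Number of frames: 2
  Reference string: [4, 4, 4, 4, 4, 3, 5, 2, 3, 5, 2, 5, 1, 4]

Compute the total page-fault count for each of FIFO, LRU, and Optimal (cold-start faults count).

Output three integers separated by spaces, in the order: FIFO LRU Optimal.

Answer: 9 9 7

Derivation:
--- FIFO ---
  step 0: ref 4 -> FAULT, frames=[4,-] (faults so far: 1)
  step 1: ref 4 -> HIT, frames=[4,-] (faults so far: 1)
  step 2: ref 4 -> HIT, frames=[4,-] (faults so far: 1)
  step 3: ref 4 -> HIT, frames=[4,-] (faults so far: 1)
  step 4: ref 4 -> HIT, frames=[4,-] (faults so far: 1)
  step 5: ref 3 -> FAULT, frames=[4,3] (faults so far: 2)
  step 6: ref 5 -> FAULT, evict 4, frames=[5,3] (faults so far: 3)
  step 7: ref 2 -> FAULT, evict 3, frames=[5,2] (faults so far: 4)
  step 8: ref 3 -> FAULT, evict 5, frames=[3,2] (faults so far: 5)
  step 9: ref 5 -> FAULT, evict 2, frames=[3,5] (faults so far: 6)
  step 10: ref 2 -> FAULT, evict 3, frames=[2,5] (faults so far: 7)
  step 11: ref 5 -> HIT, frames=[2,5] (faults so far: 7)
  step 12: ref 1 -> FAULT, evict 5, frames=[2,1] (faults so far: 8)
  step 13: ref 4 -> FAULT, evict 2, frames=[4,1] (faults so far: 9)
  FIFO total faults: 9
--- LRU ---
  step 0: ref 4 -> FAULT, frames=[4,-] (faults so far: 1)
  step 1: ref 4 -> HIT, frames=[4,-] (faults so far: 1)
  step 2: ref 4 -> HIT, frames=[4,-] (faults so far: 1)
  step 3: ref 4 -> HIT, frames=[4,-] (faults so far: 1)
  step 4: ref 4 -> HIT, frames=[4,-] (faults so far: 1)
  step 5: ref 3 -> FAULT, frames=[4,3] (faults so far: 2)
  step 6: ref 5 -> FAULT, evict 4, frames=[5,3] (faults so far: 3)
  step 7: ref 2 -> FAULT, evict 3, frames=[5,2] (faults so far: 4)
  step 8: ref 3 -> FAULT, evict 5, frames=[3,2] (faults so far: 5)
  step 9: ref 5 -> FAULT, evict 2, frames=[3,5] (faults so far: 6)
  step 10: ref 2 -> FAULT, evict 3, frames=[2,5] (faults so far: 7)
  step 11: ref 5 -> HIT, frames=[2,5] (faults so far: 7)
  step 12: ref 1 -> FAULT, evict 2, frames=[1,5] (faults so far: 8)
  step 13: ref 4 -> FAULT, evict 5, frames=[1,4] (faults so far: 9)
  LRU total faults: 9
--- Optimal ---
  step 0: ref 4 -> FAULT, frames=[4,-] (faults so far: 1)
  step 1: ref 4 -> HIT, frames=[4,-] (faults so far: 1)
  step 2: ref 4 -> HIT, frames=[4,-] (faults so far: 1)
  step 3: ref 4 -> HIT, frames=[4,-] (faults so far: 1)
  step 4: ref 4 -> HIT, frames=[4,-] (faults so far: 1)
  step 5: ref 3 -> FAULT, frames=[4,3] (faults so far: 2)
  step 6: ref 5 -> FAULT, evict 4, frames=[5,3] (faults so far: 3)
  step 7: ref 2 -> FAULT, evict 5, frames=[2,3] (faults so far: 4)
  step 8: ref 3 -> HIT, frames=[2,3] (faults so far: 4)
  step 9: ref 5 -> FAULT, evict 3, frames=[2,5] (faults so far: 5)
  step 10: ref 2 -> HIT, frames=[2,5] (faults so far: 5)
  step 11: ref 5 -> HIT, frames=[2,5] (faults so far: 5)
  step 12: ref 1 -> FAULT, evict 2, frames=[1,5] (faults so far: 6)
  step 13: ref 4 -> FAULT, evict 1, frames=[4,5] (faults so far: 7)
  Optimal total faults: 7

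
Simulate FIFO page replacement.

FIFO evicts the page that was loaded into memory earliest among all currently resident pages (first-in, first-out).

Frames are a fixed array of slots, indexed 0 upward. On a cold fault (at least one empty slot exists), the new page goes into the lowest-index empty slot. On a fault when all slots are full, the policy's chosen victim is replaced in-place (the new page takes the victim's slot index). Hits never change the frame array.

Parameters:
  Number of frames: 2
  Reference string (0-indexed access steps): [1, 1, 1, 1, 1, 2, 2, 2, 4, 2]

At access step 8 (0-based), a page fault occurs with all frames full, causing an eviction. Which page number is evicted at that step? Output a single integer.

Step 0: ref 1 -> FAULT, frames=[1,-]
Step 1: ref 1 -> HIT, frames=[1,-]
Step 2: ref 1 -> HIT, frames=[1,-]
Step 3: ref 1 -> HIT, frames=[1,-]
Step 4: ref 1 -> HIT, frames=[1,-]
Step 5: ref 2 -> FAULT, frames=[1,2]
Step 6: ref 2 -> HIT, frames=[1,2]
Step 7: ref 2 -> HIT, frames=[1,2]
Step 8: ref 4 -> FAULT, evict 1, frames=[4,2]
At step 8: evicted page 1

Answer: 1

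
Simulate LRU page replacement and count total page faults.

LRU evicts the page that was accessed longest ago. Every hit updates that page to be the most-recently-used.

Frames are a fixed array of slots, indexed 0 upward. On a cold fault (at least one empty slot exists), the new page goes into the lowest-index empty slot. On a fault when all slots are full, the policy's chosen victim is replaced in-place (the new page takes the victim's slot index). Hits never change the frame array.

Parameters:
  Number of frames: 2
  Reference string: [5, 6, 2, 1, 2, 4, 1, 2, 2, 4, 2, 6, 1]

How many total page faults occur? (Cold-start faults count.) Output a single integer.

Step 0: ref 5 → FAULT, frames=[5,-]
Step 1: ref 6 → FAULT, frames=[5,6]
Step 2: ref 2 → FAULT (evict 5), frames=[2,6]
Step 3: ref 1 → FAULT (evict 6), frames=[2,1]
Step 4: ref 2 → HIT, frames=[2,1]
Step 5: ref 4 → FAULT (evict 1), frames=[2,4]
Step 6: ref 1 → FAULT (evict 2), frames=[1,4]
Step 7: ref 2 → FAULT (evict 4), frames=[1,2]
Step 8: ref 2 → HIT, frames=[1,2]
Step 9: ref 4 → FAULT (evict 1), frames=[4,2]
Step 10: ref 2 → HIT, frames=[4,2]
Step 11: ref 6 → FAULT (evict 4), frames=[6,2]
Step 12: ref 1 → FAULT (evict 2), frames=[6,1]
Total faults: 10

Answer: 10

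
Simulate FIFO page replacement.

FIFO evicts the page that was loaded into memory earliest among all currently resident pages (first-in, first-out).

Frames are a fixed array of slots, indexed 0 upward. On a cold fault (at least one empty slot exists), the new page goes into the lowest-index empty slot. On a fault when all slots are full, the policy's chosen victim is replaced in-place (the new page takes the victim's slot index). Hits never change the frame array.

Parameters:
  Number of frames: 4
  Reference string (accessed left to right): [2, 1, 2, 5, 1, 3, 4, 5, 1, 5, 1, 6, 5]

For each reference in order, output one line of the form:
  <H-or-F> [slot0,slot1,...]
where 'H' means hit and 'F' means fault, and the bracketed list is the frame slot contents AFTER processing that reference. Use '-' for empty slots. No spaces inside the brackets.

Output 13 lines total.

F [2,-,-,-]
F [2,1,-,-]
H [2,1,-,-]
F [2,1,5,-]
H [2,1,5,-]
F [2,1,5,3]
F [4,1,5,3]
H [4,1,5,3]
H [4,1,5,3]
H [4,1,5,3]
H [4,1,5,3]
F [4,6,5,3]
H [4,6,5,3]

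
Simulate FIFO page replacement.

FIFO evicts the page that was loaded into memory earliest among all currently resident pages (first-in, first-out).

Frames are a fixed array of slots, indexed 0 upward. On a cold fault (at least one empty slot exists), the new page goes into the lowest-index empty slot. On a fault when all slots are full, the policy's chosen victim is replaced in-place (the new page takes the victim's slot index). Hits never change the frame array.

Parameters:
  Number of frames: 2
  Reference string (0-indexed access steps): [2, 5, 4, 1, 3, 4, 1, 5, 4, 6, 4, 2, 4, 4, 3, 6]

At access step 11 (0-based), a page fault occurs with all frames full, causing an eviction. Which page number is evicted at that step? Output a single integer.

Step 0: ref 2 -> FAULT, frames=[2,-]
Step 1: ref 5 -> FAULT, frames=[2,5]
Step 2: ref 4 -> FAULT, evict 2, frames=[4,5]
Step 3: ref 1 -> FAULT, evict 5, frames=[4,1]
Step 4: ref 3 -> FAULT, evict 4, frames=[3,1]
Step 5: ref 4 -> FAULT, evict 1, frames=[3,4]
Step 6: ref 1 -> FAULT, evict 3, frames=[1,4]
Step 7: ref 5 -> FAULT, evict 4, frames=[1,5]
Step 8: ref 4 -> FAULT, evict 1, frames=[4,5]
Step 9: ref 6 -> FAULT, evict 5, frames=[4,6]
Step 10: ref 4 -> HIT, frames=[4,6]
Step 11: ref 2 -> FAULT, evict 4, frames=[2,6]
At step 11: evicted page 4

Answer: 4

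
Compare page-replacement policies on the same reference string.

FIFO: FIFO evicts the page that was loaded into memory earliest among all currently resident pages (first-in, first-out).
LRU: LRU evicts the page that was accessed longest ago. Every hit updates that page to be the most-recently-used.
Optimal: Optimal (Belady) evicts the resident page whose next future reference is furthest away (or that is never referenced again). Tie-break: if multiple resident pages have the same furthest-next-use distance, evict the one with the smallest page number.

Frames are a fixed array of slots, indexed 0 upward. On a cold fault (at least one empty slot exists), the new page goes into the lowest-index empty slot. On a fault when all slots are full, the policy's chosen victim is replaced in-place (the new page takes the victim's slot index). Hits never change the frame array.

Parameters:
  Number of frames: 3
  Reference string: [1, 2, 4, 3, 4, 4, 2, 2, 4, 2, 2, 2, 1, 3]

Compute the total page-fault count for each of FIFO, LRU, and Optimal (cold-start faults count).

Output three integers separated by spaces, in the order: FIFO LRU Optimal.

Answer: 5 6 5

Derivation:
--- FIFO ---
  step 0: ref 1 -> FAULT, frames=[1,-,-] (faults so far: 1)
  step 1: ref 2 -> FAULT, frames=[1,2,-] (faults so far: 2)
  step 2: ref 4 -> FAULT, frames=[1,2,4] (faults so far: 3)
  step 3: ref 3 -> FAULT, evict 1, frames=[3,2,4] (faults so far: 4)
  step 4: ref 4 -> HIT, frames=[3,2,4] (faults so far: 4)
  step 5: ref 4 -> HIT, frames=[3,2,4] (faults so far: 4)
  step 6: ref 2 -> HIT, frames=[3,2,4] (faults so far: 4)
  step 7: ref 2 -> HIT, frames=[3,2,4] (faults so far: 4)
  step 8: ref 4 -> HIT, frames=[3,2,4] (faults so far: 4)
  step 9: ref 2 -> HIT, frames=[3,2,4] (faults so far: 4)
  step 10: ref 2 -> HIT, frames=[3,2,4] (faults so far: 4)
  step 11: ref 2 -> HIT, frames=[3,2,4] (faults so far: 4)
  step 12: ref 1 -> FAULT, evict 2, frames=[3,1,4] (faults so far: 5)
  step 13: ref 3 -> HIT, frames=[3,1,4] (faults so far: 5)
  FIFO total faults: 5
--- LRU ---
  step 0: ref 1 -> FAULT, frames=[1,-,-] (faults so far: 1)
  step 1: ref 2 -> FAULT, frames=[1,2,-] (faults so far: 2)
  step 2: ref 4 -> FAULT, frames=[1,2,4] (faults so far: 3)
  step 3: ref 3 -> FAULT, evict 1, frames=[3,2,4] (faults so far: 4)
  step 4: ref 4 -> HIT, frames=[3,2,4] (faults so far: 4)
  step 5: ref 4 -> HIT, frames=[3,2,4] (faults so far: 4)
  step 6: ref 2 -> HIT, frames=[3,2,4] (faults so far: 4)
  step 7: ref 2 -> HIT, frames=[3,2,4] (faults so far: 4)
  step 8: ref 4 -> HIT, frames=[3,2,4] (faults so far: 4)
  step 9: ref 2 -> HIT, frames=[3,2,4] (faults so far: 4)
  step 10: ref 2 -> HIT, frames=[3,2,4] (faults so far: 4)
  step 11: ref 2 -> HIT, frames=[3,2,4] (faults so far: 4)
  step 12: ref 1 -> FAULT, evict 3, frames=[1,2,4] (faults so far: 5)
  step 13: ref 3 -> FAULT, evict 4, frames=[1,2,3] (faults so far: 6)
  LRU total faults: 6
--- Optimal ---
  step 0: ref 1 -> FAULT, frames=[1,-,-] (faults so far: 1)
  step 1: ref 2 -> FAULT, frames=[1,2,-] (faults so far: 2)
  step 2: ref 4 -> FAULT, frames=[1,2,4] (faults so far: 3)
  step 3: ref 3 -> FAULT, evict 1, frames=[3,2,4] (faults so far: 4)
  step 4: ref 4 -> HIT, frames=[3,2,4] (faults so far: 4)
  step 5: ref 4 -> HIT, frames=[3,2,4] (faults so far: 4)
  step 6: ref 2 -> HIT, frames=[3,2,4] (faults so far: 4)
  step 7: ref 2 -> HIT, frames=[3,2,4] (faults so far: 4)
  step 8: ref 4 -> HIT, frames=[3,2,4] (faults so far: 4)
  step 9: ref 2 -> HIT, frames=[3,2,4] (faults so far: 4)
  step 10: ref 2 -> HIT, frames=[3,2,4] (faults so far: 4)
  step 11: ref 2 -> HIT, frames=[3,2,4] (faults so far: 4)
  step 12: ref 1 -> FAULT, evict 2, frames=[3,1,4] (faults so far: 5)
  step 13: ref 3 -> HIT, frames=[3,1,4] (faults so far: 5)
  Optimal total faults: 5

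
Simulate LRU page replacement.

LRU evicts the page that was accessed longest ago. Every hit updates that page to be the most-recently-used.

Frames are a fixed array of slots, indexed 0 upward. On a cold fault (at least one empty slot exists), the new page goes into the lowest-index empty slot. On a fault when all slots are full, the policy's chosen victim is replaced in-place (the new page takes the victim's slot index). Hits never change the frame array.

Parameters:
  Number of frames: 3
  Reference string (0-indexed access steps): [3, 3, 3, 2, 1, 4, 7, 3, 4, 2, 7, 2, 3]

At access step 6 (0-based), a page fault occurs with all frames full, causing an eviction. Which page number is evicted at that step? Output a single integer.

Answer: 2

Derivation:
Step 0: ref 3 -> FAULT, frames=[3,-,-]
Step 1: ref 3 -> HIT, frames=[3,-,-]
Step 2: ref 3 -> HIT, frames=[3,-,-]
Step 3: ref 2 -> FAULT, frames=[3,2,-]
Step 4: ref 1 -> FAULT, frames=[3,2,1]
Step 5: ref 4 -> FAULT, evict 3, frames=[4,2,1]
Step 6: ref 7 -> FAULT, evict 2, frames=[4,7,1]
At step 6: evicted page 2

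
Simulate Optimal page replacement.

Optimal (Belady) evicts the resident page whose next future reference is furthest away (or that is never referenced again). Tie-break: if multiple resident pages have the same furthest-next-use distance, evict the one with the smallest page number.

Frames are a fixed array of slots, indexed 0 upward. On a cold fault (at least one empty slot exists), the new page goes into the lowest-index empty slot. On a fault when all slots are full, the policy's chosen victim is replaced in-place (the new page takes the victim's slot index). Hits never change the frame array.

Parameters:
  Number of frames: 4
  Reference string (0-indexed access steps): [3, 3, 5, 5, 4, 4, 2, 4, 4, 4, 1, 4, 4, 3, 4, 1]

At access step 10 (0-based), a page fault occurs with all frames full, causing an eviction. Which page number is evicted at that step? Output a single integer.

Answer: 2

Derivation:
Step 0: ref 3 -> FAULT, frames=[3,-,-,-]
Step 1: ref 3 -> HIT, frames=[3,-,-,-]
Step 2: ref 5 -> FAULT, frames=[3,5,-,-]
Step 3: ref 5 -> HIT, frames=[3,5,-,-]
Step 4: ref 4 -> FAULT, frames=[3,5,4,-]
Step 5: ref 4 -> HIT, frames=[3,5,4,-]
Step 6: ref 2 -> FAULT, frames=[3,5,4,2]
Step 7: ref 4 -> HIT, frames=[3,5,4,2]
Step 8: ref 4 -> HIT, frames=[3,5,4,2]
Step 9: ref 4 -> HIT, frames=[3,5,4,2]
Step 10: ref 1 -> FAULT, evict 2, frames=[3,5,4,1]
At step 10: evicted page 2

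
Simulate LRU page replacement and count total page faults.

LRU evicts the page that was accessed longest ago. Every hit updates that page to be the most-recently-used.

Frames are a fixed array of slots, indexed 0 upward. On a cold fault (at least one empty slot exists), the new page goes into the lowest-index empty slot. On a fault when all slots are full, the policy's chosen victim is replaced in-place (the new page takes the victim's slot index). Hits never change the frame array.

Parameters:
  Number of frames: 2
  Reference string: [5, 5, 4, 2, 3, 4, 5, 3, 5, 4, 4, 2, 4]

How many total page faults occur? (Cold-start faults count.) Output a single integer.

Step 0: ref 5 → FAULT, frames=[5,-]
Step 1: ref 5 → HIT, frames=[5,-]
Step 2: ref 4 → FAULT, frames=[5,4]
Step 3: ref 2 → FAULT (evict 5), frames=[2,4]
Step 4: ref 3 → FAULT (evict 4), frames=[2,3]
Step 5: ref 4 → FAULT (evict 2), frames=[4,3]
Step 6: ref 5 → FAULT (evict 3), frames=[4,5]
Step 7: ref 3 → FAULT (evict 4), frames=[3,5]
Step 8: ref 5 → HIT, frames=[3,5]
Step 9: ref 4 → FAULT (evict 3), frames=[4,5]
Step 10: ref 4 → HIT, frames=[4,5]
Step 11: ref 2 → FAULT (evict 5), frames=[4,2]
Step 12: ref 4 → HIT, frames=[4,2]
Total faults: 9

Answer: 9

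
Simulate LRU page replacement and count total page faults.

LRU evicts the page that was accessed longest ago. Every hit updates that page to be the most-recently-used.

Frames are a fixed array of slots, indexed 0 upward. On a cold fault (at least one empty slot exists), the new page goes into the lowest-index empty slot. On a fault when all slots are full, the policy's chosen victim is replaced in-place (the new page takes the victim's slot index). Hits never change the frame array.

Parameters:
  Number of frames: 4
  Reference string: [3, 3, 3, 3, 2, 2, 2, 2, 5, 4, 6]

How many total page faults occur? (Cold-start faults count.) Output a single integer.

Step 0: ref 3 → FAULT, frames=[3,-,-,-]
Step 1: ref 3 → HIT, frames=[3,-,-,-]
Step 2: ref 3 → HIT, frames=[3,-,-,-]
Step 3: ref 3 → HIT, frames=[3,-,-,-]
Step 4: ref 2 → FAULT, frames=[3,2,-,-]
Step 5: ref 2 → HIT, frames=[3,2,-,-]
Step 6: ref 2 → HIT, frames=[3,2,-,-]
Step 7: ref 2 → HIT, frames=[3,2,-,-]
Step 8: ref 5 → FAULT, frames=[3,2,5,-]
Step 9: ref 4 → FAULT, frames=[3,2,5,4]
Step 10: ref 6 → FAULT (evict 3), frames=[6,2,5,4]
Total faults: 5

Answer: 5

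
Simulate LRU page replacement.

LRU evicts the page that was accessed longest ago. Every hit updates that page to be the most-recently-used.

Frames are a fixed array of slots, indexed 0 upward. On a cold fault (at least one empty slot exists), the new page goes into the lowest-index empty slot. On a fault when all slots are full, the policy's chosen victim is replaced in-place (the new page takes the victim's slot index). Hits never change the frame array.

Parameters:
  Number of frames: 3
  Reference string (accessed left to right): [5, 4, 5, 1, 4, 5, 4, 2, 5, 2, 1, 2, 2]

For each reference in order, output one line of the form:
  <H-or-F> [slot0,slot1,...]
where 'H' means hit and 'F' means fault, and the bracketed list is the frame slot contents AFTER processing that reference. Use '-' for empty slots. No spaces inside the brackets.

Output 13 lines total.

F [5,-,-]
F [5,4,-]
H [5,4,-]
F [5,4,1]
H [5,4,1]
H [5,4,1]
H [5,4,1]
F [5,4,2]
H [5,4,2]
H [5,4,2]
F [5,1,2]
H [5,1,2]
H [5,1,2]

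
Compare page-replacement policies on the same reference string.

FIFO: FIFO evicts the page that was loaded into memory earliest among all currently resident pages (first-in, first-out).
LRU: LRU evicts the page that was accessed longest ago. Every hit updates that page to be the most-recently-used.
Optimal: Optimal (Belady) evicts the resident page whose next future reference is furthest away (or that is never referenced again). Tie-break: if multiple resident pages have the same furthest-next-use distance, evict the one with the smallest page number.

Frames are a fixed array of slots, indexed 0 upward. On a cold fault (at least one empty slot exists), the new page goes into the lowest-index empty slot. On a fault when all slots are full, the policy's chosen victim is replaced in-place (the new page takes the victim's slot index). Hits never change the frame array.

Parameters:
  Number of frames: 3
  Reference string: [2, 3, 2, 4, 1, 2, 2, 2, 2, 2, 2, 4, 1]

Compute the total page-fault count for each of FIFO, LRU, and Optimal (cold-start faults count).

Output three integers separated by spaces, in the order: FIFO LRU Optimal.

Answer: 5 4 4

Derivation:
--- FIFO ---
  step 0: ref 2 -> FAULT, frames=[2,-,-] (faults so far: 1)
  step 1: ref 3 -> FAULT, frames=[2,3,-] (faults so far: 2)
  step 2: ref 2 -> HIT, frames=[2,3,-] (faults so far: 2)
  step 3: ref 4 -> FAULT, frames=[2,3,4] (faults so far: 3)
  step 4: ref 1 -> FAULT, evict 2, frames=[1,3,4] (faults so far: 4)
  step 5: ref 2 -> FAULT, evict 3, frames=[1,2,4] (faults so far: 5)
  step 6: ref 2 -> HIT, frames=[1,2,4] (faults so far: 5)
  step 7: ref 2 -> HIT, frames=[1,2,4] (faults so far: 5)
  step 8: ref 2 -> HIT, frames=[1,2,4] (faults so far: 5)
  step 9: ref 2 -> HIT, frames=[1,2,4] (faults so far: 5)
  step 10: ref 2 -> HIT, frames=[1,2,4] (faults so far: 5)
  step 11: ref 4 -> HIT, frames=[1,2,4] (faults so far: 5)
  step 12: ref 1 -> HIT, frames=[1,2,4] (faults so far: 5)
  FIFO total faults: 5
--- LRU ---
  step 0: ref 2 -> FAULT, frames=[2,-,-] (faults so far: 1)
  step 1: ref 3 -> FAULT, frames=[2,3,-] (faults so far: 2)
  step 2: ref 2 -> HIT, frames=[2,3,-] (faults so far: 2)
  step 3: ref 4 -> FAULT, frames=[2,3,4] (faults so far: 3)
  step 4: ref 1 -> FAULT, evict 3, frames=[2,1,4] (faults so far: 4)
  step 5: ref 2 -> HIT, frames=[2,1,4] (faults so far: 4)
  step 6: ref 2 -> HIT, frames=[2,1,4] (faults so far: 4)
  step 7: ref 2 -> HIT, frames=[2,1,4] (faults so far: 4)
  step 8: ref 2 -> HIT, frames=[2,1,4] (faults so far: 4)
  step 9: ref 2 -> HIT, frames=[2,1,4] (faults so far: 4)
  step 10: ref 2 -> HIT, frames=[2,1,4] (faults so far: 4)
  step 11: ref 4 -> HIT, frames=[2,1,4] (faults so far: 4)
  step 12: ref 1 -> HIT, frames=[2,1,4] (faults so far: 4)
  LRU total faults: 4
--- Optimal ---
  step 0: ref 2 -> FAULT, frames=[2,-,-] (faults so far: 1)
  step 1: ref 3 -> FAULT, frames=[2,3,-] (faults so far: 2)
  step 2: ref 2 -> HIT, frames=[2,3,-] (faults so far: 2)
  step 3: ref 4 -> FAULT, frames=[2,3,4] (faults so far: 3)
  step 4: ref 1 -> FAULT, evict 3, frames=[2,1,4] (faults so far: 4)
  step 5: ref 2 -> HIT, frames=[2,1,4] (faults so far: 4)
  step 6: ref 2 -> HIT, frames=[2,1,4] (faults so far: 4)
  step 7: ref 2 -> HIT, frames=[2,1,4] (faults so far: 4)
  step 8: ref 2 -> HIT, frames=[2,1,4] (faults so far: 4)
  step 9: ref 2 -> HIT, frames=[2,1,4] (faults so far: 4)
  step 10: ref 2 -> HIT, frames=[2,1,4] (faults so far: 4)
  step 11: ref 4 -> HIT, frames=[2,1,4] (faults so far: 4)
  step 12: ref 1 -> HIT, frames=[2,1,4] (faults so far: 4)
  Optimal total faults: 4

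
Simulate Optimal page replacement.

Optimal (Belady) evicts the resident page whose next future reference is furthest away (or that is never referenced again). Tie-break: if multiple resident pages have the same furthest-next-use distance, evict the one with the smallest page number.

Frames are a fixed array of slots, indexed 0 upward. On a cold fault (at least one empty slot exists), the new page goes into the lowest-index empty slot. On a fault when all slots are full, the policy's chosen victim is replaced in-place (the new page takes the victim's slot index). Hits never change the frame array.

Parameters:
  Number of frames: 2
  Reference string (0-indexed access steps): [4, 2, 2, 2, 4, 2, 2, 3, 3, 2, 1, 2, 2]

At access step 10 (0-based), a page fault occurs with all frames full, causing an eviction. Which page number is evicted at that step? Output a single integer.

Step 0: ref 4 -> FAULT, frames=[4,-]
Step 1: ref 2 -> FAULT, frames=[4,2]
Step 2: ref 2 -> HIT, frames=[4,2]
Step 3: ref 2 -> HIT, frames=[4,2]
Step 4: ref 4 -> HIT, frames=[4,2]
Step 5: ref 2 -> HIT, frames=[4,2]
Step 6: ref 2 -> HIT, frames=[4,2]
Step 7: ref 3 -> FAULT, evict 4, frames=[3,2]
Step 8: ref 3 -> HIT, frames=[3,2]
Step 9: ref 2 -> HIT, frames=[3,2]
Step 10: ref 1 -> FAULT, evict 3, frames=[1,2]
At step 10: evicted page 3

Answer: 3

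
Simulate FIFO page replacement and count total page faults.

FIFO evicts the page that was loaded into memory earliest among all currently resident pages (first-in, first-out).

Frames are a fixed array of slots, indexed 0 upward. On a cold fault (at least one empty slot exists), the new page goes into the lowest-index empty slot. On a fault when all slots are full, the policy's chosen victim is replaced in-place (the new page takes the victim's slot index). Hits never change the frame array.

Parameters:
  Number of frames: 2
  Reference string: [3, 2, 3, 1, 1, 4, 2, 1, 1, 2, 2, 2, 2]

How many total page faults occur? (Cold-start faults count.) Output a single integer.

Answer: 6

Derivation:
Step 0: ref 3 → FAULT, frames=[3,-]
Step 1: ref 2 → FAULT, frames=[3,2]
Step 2: ref 3 → HIT, frames=[3,2]
Step 3: ref 1 → FAULT (evict 3), frames=[1,2]
Step 4: ref 1 → HIT, frames=[1,2]
Step 5: ref 4 → FAULT (evict 2), frames=[1,4]
Step 6: ref 2 → FAULT (evict 1), frames=[2,4]
Step 7: ref 1 → FAULT (evict 4), frames=[2,1]
Step 8: ref 1 → HIT, frames=[2,1]
Step 9: ref 2 → HIT, frames=[2,1]
Step 10: ref 2 → HIT, frames=[2,1]
Step 11: ref 2 → HIT, frames=[2,1]
Step 12: ref 2 → HIT, frames=[2,1]
Total faults: 6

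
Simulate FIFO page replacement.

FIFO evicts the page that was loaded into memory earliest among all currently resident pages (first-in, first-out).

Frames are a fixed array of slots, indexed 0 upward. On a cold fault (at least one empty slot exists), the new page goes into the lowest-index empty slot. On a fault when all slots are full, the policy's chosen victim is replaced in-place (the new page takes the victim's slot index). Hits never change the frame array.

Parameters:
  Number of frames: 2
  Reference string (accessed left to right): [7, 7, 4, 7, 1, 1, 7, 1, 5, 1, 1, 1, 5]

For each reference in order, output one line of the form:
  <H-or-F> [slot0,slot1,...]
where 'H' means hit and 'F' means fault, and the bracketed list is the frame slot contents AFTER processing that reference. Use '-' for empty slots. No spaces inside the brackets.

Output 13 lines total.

F [7,-]
H [7,-]
F [7,4]
H [7,4]
F [1,4]
H [1,4]
F [1,7]
H [1,7]
F [5,7]
F [5,1]
H [5,1]
H [5,1]
H [5,1]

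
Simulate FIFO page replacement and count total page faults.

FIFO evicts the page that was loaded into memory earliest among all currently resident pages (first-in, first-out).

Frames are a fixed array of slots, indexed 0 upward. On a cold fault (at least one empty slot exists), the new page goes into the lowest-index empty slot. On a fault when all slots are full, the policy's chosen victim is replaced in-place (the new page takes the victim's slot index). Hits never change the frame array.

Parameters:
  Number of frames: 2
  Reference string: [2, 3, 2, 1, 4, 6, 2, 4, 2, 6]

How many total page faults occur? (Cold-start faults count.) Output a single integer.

Step 0: ref 2 → FAULT, frames=[2,-]
Step 1: ref 3 → FAULT, frames=[2,3]
Step 2: ref 2 → HIT, frames=[2,3]
Step 3: ref 1 → FAULT (evict 2), frames=[1,3]
Step 4: ref 4 → FAULT (evict 3), frames=[1,4]
Step 5: ref 6 → FAULT (evict 1), frames=[6,4]
Step 6: ref 2 → FAULT (evict 4), frames=[6,2]
Step 7: ref 4 → FAULT (evict 6), frames=[4,2]
Step 8: ref 2 → HIT, frames=[4,2]
Step 9: ref 6 → FAULT (evict 2), frames=[4,6]
Total faults: 8

Answer: 8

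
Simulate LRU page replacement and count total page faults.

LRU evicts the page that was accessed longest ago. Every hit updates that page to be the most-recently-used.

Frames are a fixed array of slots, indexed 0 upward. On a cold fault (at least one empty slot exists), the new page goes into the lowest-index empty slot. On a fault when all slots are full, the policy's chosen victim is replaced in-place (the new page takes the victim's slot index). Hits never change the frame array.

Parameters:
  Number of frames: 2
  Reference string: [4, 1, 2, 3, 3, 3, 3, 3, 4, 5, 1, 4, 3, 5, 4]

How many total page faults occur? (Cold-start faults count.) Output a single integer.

Step 0: ref 4 → FAULT, frames=[4,-]
Step 1: ref 1 → FAULT, frames=[4,1]
Step 2: ref 2 → FAULT (evict 4), frames=[2,1]
Step 3: ref 3 → FAULT (evict 1), frames=[2,3]
Step 4: ref 3 → HIT, frames=[2,3]
Step 5: ref 3 → HIT, frames=[2,3]
Step 6: ref 3 → HIT, frames=[2,3]
Step 7: ref 3 → HIT, frames=[2,3]
Step 8: ref 4 → FAULT (evict 2), frames=[4,3]
Step 9: ref 5 → FAULT (evict 3), frames=[4,5]
Step 10: ref 1 → FAULT (evict 4), frames=[1,5]
Step 11: ref 4 → FAULT (evict 5), frames=[1,4]
Step 12: ref 3 → FAULT (evict 1), frames=[3,4]
Step 13: ref 5 → FAULT (evict 4), frames=[3,5]
Step 14: ref 4 → FAULT (evict 3), frames=[4,5]
Total faults: 11

Answer: 11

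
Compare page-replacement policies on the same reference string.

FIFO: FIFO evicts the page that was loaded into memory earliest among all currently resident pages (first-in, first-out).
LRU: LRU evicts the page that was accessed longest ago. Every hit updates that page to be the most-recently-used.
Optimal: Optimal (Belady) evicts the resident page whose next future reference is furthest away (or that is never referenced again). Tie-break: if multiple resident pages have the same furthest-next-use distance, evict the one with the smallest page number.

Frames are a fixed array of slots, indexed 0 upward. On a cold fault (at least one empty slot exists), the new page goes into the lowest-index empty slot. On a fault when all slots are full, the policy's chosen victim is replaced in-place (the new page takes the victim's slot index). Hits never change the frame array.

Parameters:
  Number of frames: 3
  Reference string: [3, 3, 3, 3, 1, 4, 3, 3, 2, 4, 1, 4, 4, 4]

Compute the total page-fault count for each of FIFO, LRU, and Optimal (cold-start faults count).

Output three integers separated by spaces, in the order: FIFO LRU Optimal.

--- FIFO ---
  step 0: ref 3 -> FAULT, frames=[3,-,-] (faults so far: 1)
  step 1: ref 3 -> HIT, frames=[3,-,-] (faults so far: 1)
  step 2: ref 3 -> HIT, frames=[3,-,-] (faults so far: 1)
  step 3: ref 3 -> HIT, frames=[3,-,-] (faults so far: 1)
  step 4: ref 1 -> FAULT, frames=[3,1,-] (faults so far: 2)
  step 5: ref 4 -> FAULT, frames=[3,1,4] (faults so far: 3)
  step 6: ref 3 -> HIT, frames=[3,1,4] (faults so far: 3)
  step 7: ref 3 -> HIT, frames=[3,1,4] (faults so far: 3)
  step 8: ref 2 -> FAULT, evict 3, frames=[2,1,4] (faults so far: 4)
  step 9: ref 4 -> HIT, frames=[2,1,4] (faults so far: 4)
  step 10: ref 1 -> HIT, frames=[2,1,4] (faults so far: 4)
  step 11: ref 4 -> HIT, frames=[2,1,4] (faults so far: 4)
  step 12: ref 4 -> HIT, frames=[2,1,4] (faults so far: 4)
  step 13: ref 4 -> HIT, frames=[2,1,4] (faults so far: 4)
  FIFO total faults: 4
--- LRU ---
  step 0: ref 3 -> FAULT, frames=[3,-,-] (faults so far: 1)
  step 1: ref 3 -> HIT, frames=[3,-,-] (faults so far: 1)
  step 2: ref 3 -> HIT, frames=[3,-,-] (faults so far: 1)
  step 3: ref 3 -> HIT, frames=[3,-,-] (faults so far: 1)
  step 4: ref 1 -> FAULT, frames=[3,1,-] (faults so far: 2)
  step 5: ref 4 -> FAULT, frames=[3,1,4] (faults so far: 3)
  step 6: ref 3 -> HIT, frames=[3,1,4] (faults so far: 3)
  step 7: ref 3 -> HIT, frames=[3,1,4] (faults so far: 3)
  step 8: ref 2 -> FAULT, evict 1, frames=[3,2,4] (faults so far: 4)
  step 9: ref 4 -> HIT, frames=[3,2,4] (faults so far: 4)
  step 10: ref 1 -> FAULT, evict 3, frames=[1,2,4] (faults so far: 5)
  step 11: ref 4 -> HIT, frames=[1,2,4] (faults so far: 5)
  step 12: ref 4 -> HIT, frames=[1,2,4] (faults so far: 5)
  step 13: ref 4 -> HIT, frames=[1,2,4] (faults so far: 5)
  LRU total faults: 5
--- Optimal ---
  step 0: ref 3 -> FAULT, frames=[3,-,-] (faults so far: 1)
  step 1: ref 3 -> HIT, frames=[3,-,-] (faults so far: 1)
  step 2: ref 3 -> HIT, frames=[3,-,-] (faults so far: 1)
  step 3: ref 3 -> HIT, frames=[3,-,-] (faults so far: 1)
  step 4: ref 1 -> FAULT, frames=[3,1,-] (faults so far: 2)
  step 5: ref 4 -> FAULT, frames=[3,1,4] (faults so far: 3)
  step 6: ref 3 -> HIT, frames=[3,1,4] (faults so far: 3)
  step 7: ref 3 -> HIT, frames=[3,1,4] (faults so far: 3)
  step 8: ref 2 -> FAULT, evict 3, frames=[2,1,4] (faults so far: 4)
  step 9: ref 4 -> HIT, frames=[2,1,4] (faults so far: 4)
  step 10: ref 1 -> HIT, frames=[2,1,4] (faults so far: 4)
  step 11: ref 4 -> HIT, frames=[2,1,4] (faults so far: 4)
  step 12: ref 4 -> HIT, frames=[2,1,4] (faults so far: 4)
  step 13: ref 4 -> HIT, frames=[2,1,4] (faults so far: 4)
  Optimal total faults: 4

Answer: 4 5 4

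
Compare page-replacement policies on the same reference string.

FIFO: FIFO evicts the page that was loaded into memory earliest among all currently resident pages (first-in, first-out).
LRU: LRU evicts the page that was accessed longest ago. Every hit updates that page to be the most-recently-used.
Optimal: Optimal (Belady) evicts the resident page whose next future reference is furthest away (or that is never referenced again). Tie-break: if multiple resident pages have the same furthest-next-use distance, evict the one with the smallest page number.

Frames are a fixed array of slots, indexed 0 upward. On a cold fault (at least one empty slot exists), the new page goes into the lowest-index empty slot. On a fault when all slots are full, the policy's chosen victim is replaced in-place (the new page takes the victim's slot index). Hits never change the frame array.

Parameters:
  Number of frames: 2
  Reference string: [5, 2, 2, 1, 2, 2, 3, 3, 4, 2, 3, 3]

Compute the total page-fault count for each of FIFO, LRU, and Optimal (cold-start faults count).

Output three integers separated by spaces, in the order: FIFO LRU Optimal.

Answer: 7 7 6

Derivation:
--- FIFO ---
  step 0: ref 5 -> FAULT, frames=[5,-] (faults so far: 1)
  step 1: ref 2 -> FAULT, frames=[5,2] (faults so far: 2)
  step 2: ref 2 -> HIT, frames=[5,2] (faults so far: 2)
  step 3: ref 1 -> FAULT, evict 5, frames=[1,2] (faults so far: 3)
  step 4: ref 2 -> HIT, frames=[1,2] (faults so far: 3)
  step 5: ref 2 -> HIT, frames=[1,2] (faults so far: 3)
  step 6: ref 3 -> FAULT, evict 2, frames=[1,3] (faults so far: 4)
  step 7: ref 3 -> HIT, frames=[1,3] (faults so far: 4)
  step 8: ref 4 -> FAULT, evict 1, frames=[4,3] (faults so far: 5)
  step 9: ref 2 -> FAULT, evict 3, frames=[4,2] (faults so far: 6)
  step 10: ref 3 -> FAULT, evict 4, frames=[3,2] (faults so far: 7)
  step 11: ref 3 -> HIT, frames=[3,2] (faults so far: 7)
  FIFO total faults: 7
--- LRU ---
  step 0: ref 5 -> FAULT, frames=[5,-] (faults so far: 1)
  step 1: ref 2 -> FAULT, frames=[5,2] (faults so far: 2)
  step 2: ref 2 -> HIT, frames=[5,2] (faults so far: 2)
  step 3: ref 1 -> FAULT, evict 5, frames=[1,2] (faults so far: 3)
  step 4: ref 2 -> HIT, frames=[1,2] (faults so far: 3)
  step 5: ref 2 -> HIT, frames=[1,2] (faults so far: 3)
  step 6: ref 3 -> FAULT, evict 1, frames=[3,2] (faults so far: 4)
  step 7: ref 3 -> HIT, frames=[3,2] (faults so far: 4)
  step 8: ref 4 -> FAULT, evict 2, frames=[3,4] (faults so far: 5)
  step 9: ref 2 -> FAULT, evict 3, frames=[2,4] (faults so far: 6)
  step 10: ref 3 -> FAULT, evict 4, frames=[2,3] (faults so far: 7)
  step 11: ref 3 -> HIT, frames=[2,3] (faults so far: 7)
  LRU total faults: 7
--- Optimal ---
  step 0: ref 5 -> FAULT, frames=[5,-] (faults so far: 1)
  step 1: ref 2 -> FAULT, frames=[5,2] (faults so far: 2)
  step 2: ref 2 -> HIT, frames=[5,2] (faults so far: 2)
  step 3: ref 1 -> FAULT, evict 5, frames=[1,2] (faults so far: 3)
  step 4: ref 2 -> HIT, frames=[1,2] (faults so far: 3)
  step 5: ref 2 -> HIT, frames=[1,2] (faults so far: 3)
  step 6: ref 3 -> FAULT, evict 1, frames=[3,2] (faults so far: 4)
  step 7: ref 3 -> HIT, frames=[3,2] (faults so far: 4)
  step 8: ref 4 -> FAULT, evict 3, frames=[4,2] (faults so far: 5)
  step 9: ref 2 -> HIT, frames=[4,2] (faults so far: 5)
  step 10: ref 3 -> FAULT, evict 2, frames=[4,3] (faults so far: 6)
  step 11: ref 3 -> HIT, frames=[4,3] (faults so far: 6)
  Optimal total faults: 6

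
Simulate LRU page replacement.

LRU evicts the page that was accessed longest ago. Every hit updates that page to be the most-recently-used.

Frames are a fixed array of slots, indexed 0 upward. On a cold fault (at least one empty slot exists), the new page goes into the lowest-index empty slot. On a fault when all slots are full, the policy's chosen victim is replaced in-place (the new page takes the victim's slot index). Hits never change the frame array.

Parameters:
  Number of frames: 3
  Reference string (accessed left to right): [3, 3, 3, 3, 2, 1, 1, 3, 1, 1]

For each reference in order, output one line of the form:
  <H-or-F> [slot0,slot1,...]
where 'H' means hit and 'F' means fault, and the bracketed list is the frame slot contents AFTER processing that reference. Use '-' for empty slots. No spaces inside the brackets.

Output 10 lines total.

F [3,-,-]
H [3,-,-]
H [3,-,-]
H [3,-,-]
F [3,2,-]
F [3,2,1]
H [3,2,1]
H [3,2,1]
H [3,2,1]
H [3,2,1]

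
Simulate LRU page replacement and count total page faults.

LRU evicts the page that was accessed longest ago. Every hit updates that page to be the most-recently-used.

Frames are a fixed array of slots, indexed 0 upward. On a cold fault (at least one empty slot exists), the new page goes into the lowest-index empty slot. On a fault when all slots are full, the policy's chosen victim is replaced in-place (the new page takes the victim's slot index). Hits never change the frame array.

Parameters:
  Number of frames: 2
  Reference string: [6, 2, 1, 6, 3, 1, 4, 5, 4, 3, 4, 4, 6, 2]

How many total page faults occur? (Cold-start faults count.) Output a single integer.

Answer: 11

Derivation:
Step 0: ref 6 → FAULT, frames=[6,-]
Step 1: ref 2 → FAULT, frames=[6,2]
Step 2: ref 1 → FAULT (evict 6), frames=[1,2]
Step 3: ref 6 → FAULT (evict 2), frames=[1,6]
Step 4: ref 3 → FAULT (evict 1), frames=[3,6]
Step 5: ref 1 → FAULT (evict 6), frames=[3,1]
Step 6: ref 4 → FAULT (evict 3), frames=[4,1]
Step 7: ref 5 → FAULT (evict 1), frames=[4,5]
Step 8: ref 4 → HIT, frames=[4,5]
Step 9: ref 3 → FAULT (evict 5), frames=[4,3]
Step 10: ref 4 → HIT, frames=[4,3]
Step 11: ref 4 → HIT, frames=[4,3]
Step 12: ref 6 → FAULT (evict 3), frames=[4,6]
Step 13: ref 2 → FAULT (evict 4), frames=[2,6]
Total faults: 11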